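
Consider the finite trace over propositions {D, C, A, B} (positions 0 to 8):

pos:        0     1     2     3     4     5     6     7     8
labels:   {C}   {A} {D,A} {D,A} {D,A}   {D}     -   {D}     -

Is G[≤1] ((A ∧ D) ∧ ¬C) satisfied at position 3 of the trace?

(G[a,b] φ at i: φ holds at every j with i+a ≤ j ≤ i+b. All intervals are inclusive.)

Yes

Check ((A ∧ D) ∧ ¬C) at every j in [3,4]:
  j=3: true
  j=4: true
All positions satisfy it → formula holds.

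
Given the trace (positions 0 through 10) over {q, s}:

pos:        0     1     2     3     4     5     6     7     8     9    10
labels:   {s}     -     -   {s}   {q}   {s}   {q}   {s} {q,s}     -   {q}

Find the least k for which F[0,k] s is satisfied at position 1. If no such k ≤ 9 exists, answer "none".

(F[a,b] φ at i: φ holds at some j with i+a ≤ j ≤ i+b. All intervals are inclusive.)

2

Scan j = 1,2,… for s:
  j=1: fails
  j=2: fails
  j=3: holds
First hit at j=3, so smallest k = 3-1 = 2.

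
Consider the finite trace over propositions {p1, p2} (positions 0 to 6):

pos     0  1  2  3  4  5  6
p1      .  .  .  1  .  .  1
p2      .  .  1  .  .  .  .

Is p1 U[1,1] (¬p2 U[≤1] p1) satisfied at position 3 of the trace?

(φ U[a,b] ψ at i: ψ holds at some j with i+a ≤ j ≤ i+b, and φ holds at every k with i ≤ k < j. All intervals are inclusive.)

Need some j in [4,4] with (¬p2 U[≤1] p1), and p1 at every k in [3,j-1].
  j=4: (¬p2 U[≤1] p1) — fails.
No j in the window works → until fails.

Does not hold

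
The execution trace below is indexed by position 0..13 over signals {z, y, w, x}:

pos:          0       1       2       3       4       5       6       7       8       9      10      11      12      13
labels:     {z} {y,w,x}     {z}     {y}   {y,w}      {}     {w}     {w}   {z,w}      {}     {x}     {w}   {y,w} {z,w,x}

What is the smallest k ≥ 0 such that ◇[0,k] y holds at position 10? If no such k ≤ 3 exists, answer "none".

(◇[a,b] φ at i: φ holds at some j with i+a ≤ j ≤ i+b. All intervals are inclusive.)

2

Scan j = 10,11,… for y:
  j=10: fails
  j=11: fails
  j=12: holds
First hit at j=12, so smallest k = 12-10 = 2.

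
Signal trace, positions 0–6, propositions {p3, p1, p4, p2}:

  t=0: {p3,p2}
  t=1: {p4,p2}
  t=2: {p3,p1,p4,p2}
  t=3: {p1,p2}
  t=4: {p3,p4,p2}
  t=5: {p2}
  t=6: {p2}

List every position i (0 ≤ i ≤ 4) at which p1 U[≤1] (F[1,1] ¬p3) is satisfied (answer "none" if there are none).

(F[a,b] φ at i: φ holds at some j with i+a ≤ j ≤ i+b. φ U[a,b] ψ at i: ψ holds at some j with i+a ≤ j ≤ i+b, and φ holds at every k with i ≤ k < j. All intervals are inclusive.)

0, 2, 3, 4

Evaluate at each i in [0,4]:
  i=0: ✓ (rhs at j=0)
  i=1: ✗ (lhs fails at k=1 before rhs at j=2)
  i=2: ✓ (rhs at j=2)
  i=3: ✓ (rhs at j=4; lhs holds on [3,3])
  i=4: ✓ (rhs at j=4)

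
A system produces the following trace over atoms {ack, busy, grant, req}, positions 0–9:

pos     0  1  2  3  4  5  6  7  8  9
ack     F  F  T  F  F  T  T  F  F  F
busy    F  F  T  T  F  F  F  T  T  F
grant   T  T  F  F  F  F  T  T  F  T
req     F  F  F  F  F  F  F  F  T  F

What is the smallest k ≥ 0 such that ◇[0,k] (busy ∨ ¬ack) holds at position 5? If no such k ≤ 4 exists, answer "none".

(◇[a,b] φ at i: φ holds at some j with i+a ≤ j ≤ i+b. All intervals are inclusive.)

2

Scan j = 5,6,… for (busy ∨ ¬ack):
  j=5: fails
  j=6: fails
  j=7: holds
First hit at j=7, so smallest k = 7-5 = 2.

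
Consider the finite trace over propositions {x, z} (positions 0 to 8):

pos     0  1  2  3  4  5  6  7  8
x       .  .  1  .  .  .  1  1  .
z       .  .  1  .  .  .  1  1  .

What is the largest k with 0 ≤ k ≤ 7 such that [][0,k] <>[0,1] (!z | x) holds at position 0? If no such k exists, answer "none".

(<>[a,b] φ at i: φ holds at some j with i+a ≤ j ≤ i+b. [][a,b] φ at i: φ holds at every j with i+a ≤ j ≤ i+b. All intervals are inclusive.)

<>[0,1] (!z | x) must hold from j=0 onward; find where it first fails.
  j=0: holds
  j=1: holds
  j=2: holds
  j=3: holds
  j=4: holds
  j=5: holds
  j=6: holds
  j=7: holds
Holds through j=7; largest k = 7.

7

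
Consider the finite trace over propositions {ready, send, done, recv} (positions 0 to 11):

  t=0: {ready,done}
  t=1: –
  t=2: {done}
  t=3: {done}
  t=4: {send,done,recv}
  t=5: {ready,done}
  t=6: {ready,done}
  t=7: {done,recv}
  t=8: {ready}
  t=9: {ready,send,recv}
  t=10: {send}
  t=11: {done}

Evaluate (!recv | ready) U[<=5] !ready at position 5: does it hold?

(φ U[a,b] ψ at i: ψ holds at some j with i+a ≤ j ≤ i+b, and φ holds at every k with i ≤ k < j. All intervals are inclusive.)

Need some j in [5,10] with !ready, and (!recv | ready) at every k in [5,j-1].
  j=5: !ready false.
  j=6: !ready false.
  j=7: !ready holds; (!recv | ready) holds at every k in [5,6] → satisfied.

True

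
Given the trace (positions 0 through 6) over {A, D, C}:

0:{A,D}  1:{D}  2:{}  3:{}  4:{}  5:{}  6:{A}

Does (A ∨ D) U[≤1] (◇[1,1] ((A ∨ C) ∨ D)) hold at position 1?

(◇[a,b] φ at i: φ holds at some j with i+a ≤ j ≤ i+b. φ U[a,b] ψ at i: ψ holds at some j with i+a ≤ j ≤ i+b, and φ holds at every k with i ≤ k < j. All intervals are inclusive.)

No

Need some j in [1,2] with ◇[1,1] ((A ∨ C) ∨ D), and (A ∨ D) at every k in [1,j-1].
  j=1: ◇[1,1] ((A ∨ C) ∨ D) — fails (none in [2,2]).
  j=2: ◇[1,1] ((A ∨ C) ∨ D) — fails (none in [3,3]).
No j in the window works → until fails.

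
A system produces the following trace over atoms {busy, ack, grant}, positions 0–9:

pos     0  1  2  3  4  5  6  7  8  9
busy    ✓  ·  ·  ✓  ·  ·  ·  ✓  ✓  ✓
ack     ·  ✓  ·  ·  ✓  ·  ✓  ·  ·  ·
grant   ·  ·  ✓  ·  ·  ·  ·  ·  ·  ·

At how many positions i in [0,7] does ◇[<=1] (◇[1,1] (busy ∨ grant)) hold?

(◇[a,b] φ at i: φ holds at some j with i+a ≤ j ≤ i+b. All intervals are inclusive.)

6

Evaluate at each i in [0,7]:
  i=0: ✓ (witness j=1)
  i=1: ✓ (witness j=1)
  i=2: ✓ (witness j=2)
  i=3: ✗ (none in [3,4])
  i=4: ✗ (none in [4,5])
  i=5: ✓ (witness j=6)
  i=6: ✓ (witness j=6)
  i=7: ✓ (witness j=7)
Positions where it holds: {0, 1, 2, 5, 6, 7} → 6.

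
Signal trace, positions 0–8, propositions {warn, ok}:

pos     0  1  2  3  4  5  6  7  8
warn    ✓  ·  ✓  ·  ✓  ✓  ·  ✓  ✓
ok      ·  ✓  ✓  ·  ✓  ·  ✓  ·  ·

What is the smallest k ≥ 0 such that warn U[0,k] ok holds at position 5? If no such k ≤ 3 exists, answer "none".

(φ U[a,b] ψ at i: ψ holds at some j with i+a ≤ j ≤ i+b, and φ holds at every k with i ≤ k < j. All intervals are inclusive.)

Need earliest j ≥ 5 with ok, and warn at every k in [5,j-1].
  j=5: rhs fails.
  j=6: rhs holds; lhs holds on [5,5]. k = 1.

1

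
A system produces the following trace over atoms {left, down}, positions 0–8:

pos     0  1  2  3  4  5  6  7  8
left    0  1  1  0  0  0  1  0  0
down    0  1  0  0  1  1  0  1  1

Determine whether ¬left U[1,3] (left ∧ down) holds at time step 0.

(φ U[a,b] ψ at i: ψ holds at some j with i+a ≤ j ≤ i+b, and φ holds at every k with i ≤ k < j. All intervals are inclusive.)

Yes

Need some j in [1,3] with (left ∧ down), and ¬left at every k in [0,j-1].
  j=1: (left ∧ down) holds; ¬left holds at every k in [0,0] → satisfied.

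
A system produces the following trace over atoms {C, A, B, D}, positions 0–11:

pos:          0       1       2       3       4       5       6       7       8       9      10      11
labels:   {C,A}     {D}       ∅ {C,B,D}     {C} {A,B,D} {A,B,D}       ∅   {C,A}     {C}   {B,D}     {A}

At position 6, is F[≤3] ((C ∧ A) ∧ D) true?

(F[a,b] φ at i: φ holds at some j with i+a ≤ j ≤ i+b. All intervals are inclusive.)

Does not hold

Check ((C ∧ A) ∧ D) at each j in [6,9]:
  j=6: false
  j=7: false
  j=8: false
  j=9: false
No position in the window satisfies it → formula fails.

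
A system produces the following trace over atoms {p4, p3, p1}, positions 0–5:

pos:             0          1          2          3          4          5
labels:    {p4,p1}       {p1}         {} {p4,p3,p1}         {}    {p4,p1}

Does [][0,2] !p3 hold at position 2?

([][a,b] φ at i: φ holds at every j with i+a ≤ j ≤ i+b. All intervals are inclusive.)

Check !p3 at every j in [2,4]:
  j=2: true
  j=3: false
  j=4: true
Fails at j=3 → formula fails.

No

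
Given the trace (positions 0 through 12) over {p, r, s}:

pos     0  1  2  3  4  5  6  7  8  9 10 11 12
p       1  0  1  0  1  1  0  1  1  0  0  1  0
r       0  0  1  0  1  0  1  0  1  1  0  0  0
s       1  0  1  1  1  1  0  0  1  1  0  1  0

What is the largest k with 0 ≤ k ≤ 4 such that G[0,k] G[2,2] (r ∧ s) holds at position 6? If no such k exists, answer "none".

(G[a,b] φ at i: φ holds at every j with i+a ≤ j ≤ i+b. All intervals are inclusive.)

G[2,2] (r ∧ s) must hold from j=6 onward; find where it first fails.
  j=6: holds
  j=7: holds
  j=8: fails
Holds on [6,7], so largest k = 1.

1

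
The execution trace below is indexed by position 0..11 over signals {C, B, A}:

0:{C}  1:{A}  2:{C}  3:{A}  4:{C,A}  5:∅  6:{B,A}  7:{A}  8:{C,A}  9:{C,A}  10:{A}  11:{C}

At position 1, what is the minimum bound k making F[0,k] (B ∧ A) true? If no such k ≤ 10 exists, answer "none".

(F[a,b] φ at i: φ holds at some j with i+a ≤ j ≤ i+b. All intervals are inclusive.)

Scan j = 1,2,… for (B ∧ A):
  j=1: fails
  j=2: fails
  j=3: fails
  j=4: fails
  j=5: fails
  j=6: holds
First hit at j=6, so smallest k = 6-1 = 5.

5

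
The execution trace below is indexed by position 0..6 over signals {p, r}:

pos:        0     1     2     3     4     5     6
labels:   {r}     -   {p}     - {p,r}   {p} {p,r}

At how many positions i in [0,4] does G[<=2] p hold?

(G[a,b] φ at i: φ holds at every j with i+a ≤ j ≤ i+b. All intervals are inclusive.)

1

Evaluate at each i in [0,4]:
  i=0: ✗ (fails at j=0)
  i=1: ✗ (fails at j=1)
  i=2: ✗ (fails at j=3)
  i=3: ✗ (fails at j=3)
  i=4: ✓ (all of [4,6])
Positions where it holds: {4} → 1.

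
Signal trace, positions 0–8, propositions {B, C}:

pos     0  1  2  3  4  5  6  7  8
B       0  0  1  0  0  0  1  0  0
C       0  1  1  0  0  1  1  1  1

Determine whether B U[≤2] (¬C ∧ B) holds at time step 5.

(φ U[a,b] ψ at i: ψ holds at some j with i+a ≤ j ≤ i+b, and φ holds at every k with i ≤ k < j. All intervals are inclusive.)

Does not hold

Need some j in [5,7] with (¬C ∧ B), and B at every k in [5,j-1].
  j=5: (¬C ∧ B) false.
  j=6: (¬C ∧ B) false.
  j=7: (¬C ∧ B) false.
No j in the window works → until fails.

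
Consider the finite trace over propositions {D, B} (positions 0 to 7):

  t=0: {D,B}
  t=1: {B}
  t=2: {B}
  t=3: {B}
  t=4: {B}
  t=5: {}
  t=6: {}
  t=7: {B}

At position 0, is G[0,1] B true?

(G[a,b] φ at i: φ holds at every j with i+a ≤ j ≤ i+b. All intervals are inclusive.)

Check B at every j in [0,1]:
  j=0: true
  j=1: true
All positions satisfy it → formula holds.

Holds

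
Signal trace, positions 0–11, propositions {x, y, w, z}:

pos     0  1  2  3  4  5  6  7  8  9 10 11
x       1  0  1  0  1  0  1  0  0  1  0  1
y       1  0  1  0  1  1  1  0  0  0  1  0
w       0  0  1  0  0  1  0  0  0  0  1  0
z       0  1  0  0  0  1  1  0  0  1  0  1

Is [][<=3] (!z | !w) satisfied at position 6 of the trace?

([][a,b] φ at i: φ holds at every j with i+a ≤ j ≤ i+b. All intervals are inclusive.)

True

Check (!z | !w) at every j in [6,9]:
  j=6: true
  j=7: true
  j=8: true
  j=9: true
All positions satisfy it → formula holds.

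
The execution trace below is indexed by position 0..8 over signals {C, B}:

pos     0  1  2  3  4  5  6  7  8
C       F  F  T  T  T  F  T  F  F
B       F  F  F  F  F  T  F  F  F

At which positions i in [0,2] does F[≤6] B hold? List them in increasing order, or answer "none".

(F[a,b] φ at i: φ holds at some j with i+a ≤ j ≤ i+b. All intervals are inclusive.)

Evaluate at each i in [0,2]:
  i=0: ✓ (witness j=5)
  i=1: ✓ (witness j=5)
  i=2: ✓ (witness j=5)

0, 1, 2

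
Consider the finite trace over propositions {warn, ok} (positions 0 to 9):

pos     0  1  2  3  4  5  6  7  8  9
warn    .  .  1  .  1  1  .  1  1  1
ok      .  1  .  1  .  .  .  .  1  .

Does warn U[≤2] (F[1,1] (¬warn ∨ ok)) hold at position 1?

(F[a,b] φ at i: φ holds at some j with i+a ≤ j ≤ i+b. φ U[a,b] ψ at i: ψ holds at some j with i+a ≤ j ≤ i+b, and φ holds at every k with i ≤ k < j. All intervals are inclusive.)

No

Need some j in [1,3] with F[1,1] (¬warn ∨ ok), and warn at every k in [1,j-1].
  j=1: F[1,1] (¬warn ∨ ok) — fails (none in [2,2]).
  j=2: F[1,1] (¬warn ∨ ok) holds, but warn fails at k=1 → not this j.
  j=3: F[1,1] (¬warn ∨ ok) — fails (none in [4,4]).
No j in the window works → until fails.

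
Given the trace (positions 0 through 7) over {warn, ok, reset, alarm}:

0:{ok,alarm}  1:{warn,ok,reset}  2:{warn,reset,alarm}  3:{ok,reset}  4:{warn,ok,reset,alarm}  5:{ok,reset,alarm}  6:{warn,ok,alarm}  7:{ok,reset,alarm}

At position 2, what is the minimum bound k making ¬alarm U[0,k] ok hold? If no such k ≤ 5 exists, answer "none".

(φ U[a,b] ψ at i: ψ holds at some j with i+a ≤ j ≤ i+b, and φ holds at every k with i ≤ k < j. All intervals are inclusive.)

Need earliest j ≥ 2 with ok, and ¬alarm at every k in [2,j-1].
  j=2: rhs fails.
  j=3: rhs holds but lhs fails at k=2.
  j=4: rhs holds but lhs fails at k=2.
  j=5: rhs holds but lhs fails at k=2.
  j=6: rhs holds but lhs fails at k=2.
  j=7: rhs holds but lhs fails at k=2.
No witness within the range → none.

none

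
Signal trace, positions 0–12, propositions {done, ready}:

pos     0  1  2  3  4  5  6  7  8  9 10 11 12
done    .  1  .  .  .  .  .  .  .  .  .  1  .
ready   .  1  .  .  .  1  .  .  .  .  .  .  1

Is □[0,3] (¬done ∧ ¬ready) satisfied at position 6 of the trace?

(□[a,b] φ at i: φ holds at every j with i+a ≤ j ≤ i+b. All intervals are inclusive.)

True

Check (¬done ∧ ¬ready) at every j in [6,9]:
  j=6: true
  j=7: true
  j=8: true
  j=9: true
All positions satisfy it → formula holds.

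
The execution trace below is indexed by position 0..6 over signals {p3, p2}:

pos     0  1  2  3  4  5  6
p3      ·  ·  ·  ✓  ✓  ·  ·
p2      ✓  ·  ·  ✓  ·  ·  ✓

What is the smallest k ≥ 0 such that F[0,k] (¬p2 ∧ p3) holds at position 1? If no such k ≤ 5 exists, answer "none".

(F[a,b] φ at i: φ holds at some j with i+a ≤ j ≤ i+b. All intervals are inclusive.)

3

Scan j = 1,2,… for (¬p2 ∧ p3):
  j=1: fails
  j=2: fails
  j=3: fails
  j=4: holds
First hit at j=4, so smallest k = 4-1 = 3.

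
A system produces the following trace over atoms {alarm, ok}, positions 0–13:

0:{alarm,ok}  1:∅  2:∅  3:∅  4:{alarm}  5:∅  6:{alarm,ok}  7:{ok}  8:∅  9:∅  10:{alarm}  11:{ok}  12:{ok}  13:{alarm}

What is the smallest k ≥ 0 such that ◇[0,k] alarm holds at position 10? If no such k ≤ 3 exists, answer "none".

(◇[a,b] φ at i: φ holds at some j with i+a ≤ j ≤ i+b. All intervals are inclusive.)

0

Scan j = 10,11,… for alarm:
  j=10: holds
First hit at j=10, so smallest k = 10-10 = 0.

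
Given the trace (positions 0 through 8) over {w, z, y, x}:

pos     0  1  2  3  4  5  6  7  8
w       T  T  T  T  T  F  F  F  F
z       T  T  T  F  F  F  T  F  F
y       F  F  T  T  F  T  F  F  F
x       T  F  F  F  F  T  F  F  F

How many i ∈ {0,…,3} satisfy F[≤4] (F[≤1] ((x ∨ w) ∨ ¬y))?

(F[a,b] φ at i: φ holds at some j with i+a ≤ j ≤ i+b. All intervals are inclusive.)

Evaluate at each i in [0,3]:
  i=0: ✓ (witness j=0)
  i=1: ✓ (witness j=1)
  i=2: ✓ (witness j=2)
  i=3: ✓ (witness j=3)
Positions where it holds: {0, 1, 2, 3} → 4.

4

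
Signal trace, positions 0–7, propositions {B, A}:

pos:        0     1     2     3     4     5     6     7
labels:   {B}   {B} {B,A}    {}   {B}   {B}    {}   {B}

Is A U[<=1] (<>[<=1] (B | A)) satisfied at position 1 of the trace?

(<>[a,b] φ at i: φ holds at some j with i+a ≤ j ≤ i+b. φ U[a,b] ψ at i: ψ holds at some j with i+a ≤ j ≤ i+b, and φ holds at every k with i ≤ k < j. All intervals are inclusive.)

Holds

Need some j in [1,2] with <>[<=1] (B | A), and A at every k in [1,j-1].
  j=1: <>[<=1] (B | A) holds; no prefix to check → satisfied.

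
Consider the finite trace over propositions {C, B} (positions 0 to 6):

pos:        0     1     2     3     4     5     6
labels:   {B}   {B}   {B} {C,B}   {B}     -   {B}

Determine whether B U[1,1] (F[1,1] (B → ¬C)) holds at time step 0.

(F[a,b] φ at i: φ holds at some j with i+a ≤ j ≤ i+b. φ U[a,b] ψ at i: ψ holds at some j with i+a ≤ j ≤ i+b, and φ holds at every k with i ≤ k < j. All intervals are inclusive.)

True

Need some j in [1,1] with F[1,1] (B → ¬C), and B at every k in [0,j-1].
  j=1: F[1,1] (B → ¬C) holds; B holds at every k in [0,0] → satisfied.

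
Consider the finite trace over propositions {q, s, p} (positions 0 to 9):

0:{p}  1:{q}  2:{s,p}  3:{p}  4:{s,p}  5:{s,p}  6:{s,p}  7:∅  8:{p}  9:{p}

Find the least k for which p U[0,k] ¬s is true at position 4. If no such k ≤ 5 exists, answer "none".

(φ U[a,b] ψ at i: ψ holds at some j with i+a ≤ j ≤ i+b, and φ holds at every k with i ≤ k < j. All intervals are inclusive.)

3

Need earliest j ≥ 4 with ¬s, and p at every k in [4,j-1].
  j=4: rhs fails.
  j=5: rhs fails.
  j=6: rhs fails.
  j=7: rhs holds; lhs holds on [4,6]. k = 3.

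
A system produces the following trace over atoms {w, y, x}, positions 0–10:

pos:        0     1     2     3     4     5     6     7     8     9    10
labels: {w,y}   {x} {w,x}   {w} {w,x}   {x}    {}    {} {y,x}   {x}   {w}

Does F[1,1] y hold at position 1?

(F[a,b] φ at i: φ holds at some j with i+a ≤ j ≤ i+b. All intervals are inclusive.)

Does not hold

Check y at each j in [2,2]:
  j=2: false
No position in the window satisfies it → formula fails.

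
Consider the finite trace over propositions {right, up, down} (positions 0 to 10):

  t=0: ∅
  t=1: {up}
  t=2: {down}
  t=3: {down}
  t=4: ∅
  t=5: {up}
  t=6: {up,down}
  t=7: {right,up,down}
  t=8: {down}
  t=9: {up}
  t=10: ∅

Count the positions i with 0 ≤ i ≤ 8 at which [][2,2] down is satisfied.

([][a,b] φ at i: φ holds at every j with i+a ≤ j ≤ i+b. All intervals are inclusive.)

Evaluate at each i in [0,8]:
  i=0: ✓ (all of [2,2])
  i=1: ✓ (all of [3,3])
  i=2: ✗ (fails at j=4)
  i=3: ✗ (fails at j=5)
  i=4: ✓ (all of [6,6])
  i=5: ✓ (all of [7,7])
  i=6: ✓ (all of [8,8])
  i=7: ✗ (fails at j=9)
  i=8: ✗ (fails at j=10)
Positions where it holds: {0, 1, 4, 5, 6} → 5.

5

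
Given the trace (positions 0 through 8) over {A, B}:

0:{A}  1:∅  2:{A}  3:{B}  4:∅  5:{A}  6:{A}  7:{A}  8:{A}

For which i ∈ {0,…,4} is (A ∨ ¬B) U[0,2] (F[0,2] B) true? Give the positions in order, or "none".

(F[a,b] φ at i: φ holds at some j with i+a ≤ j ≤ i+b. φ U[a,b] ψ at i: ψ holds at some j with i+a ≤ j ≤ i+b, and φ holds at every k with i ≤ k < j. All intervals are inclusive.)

0, 1, 2, 3

Evaluate at each i in [0,4]:
  i=0: ✓ (rhs at j=1; lhs holds on [0,0])
  i=1: ✓ (rhs at j=1)
  i=2: ✓ (rhs at j=2)
  i=3: ✓ (rhs at j=3)
  i=4: ✗ (no rhs in [4,6])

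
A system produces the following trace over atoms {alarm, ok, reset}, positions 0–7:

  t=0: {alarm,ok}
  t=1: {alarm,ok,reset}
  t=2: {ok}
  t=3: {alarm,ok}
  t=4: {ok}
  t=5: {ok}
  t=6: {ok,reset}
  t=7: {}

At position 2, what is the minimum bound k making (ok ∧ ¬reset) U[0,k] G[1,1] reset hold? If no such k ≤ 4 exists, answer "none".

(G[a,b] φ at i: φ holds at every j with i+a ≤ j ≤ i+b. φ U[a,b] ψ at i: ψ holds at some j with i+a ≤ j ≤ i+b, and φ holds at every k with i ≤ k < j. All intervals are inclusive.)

Need earliest j ≥ 2 with G[1,1] reset, and (ok ∧ ¬reset) at every k in [2,j-1].
  j=2: rhs fails.
  j=3: rhs fails.
  j=4: rhs fails.
  j=5: rhs holds; lhs holds on [2,4]. k = 3.

3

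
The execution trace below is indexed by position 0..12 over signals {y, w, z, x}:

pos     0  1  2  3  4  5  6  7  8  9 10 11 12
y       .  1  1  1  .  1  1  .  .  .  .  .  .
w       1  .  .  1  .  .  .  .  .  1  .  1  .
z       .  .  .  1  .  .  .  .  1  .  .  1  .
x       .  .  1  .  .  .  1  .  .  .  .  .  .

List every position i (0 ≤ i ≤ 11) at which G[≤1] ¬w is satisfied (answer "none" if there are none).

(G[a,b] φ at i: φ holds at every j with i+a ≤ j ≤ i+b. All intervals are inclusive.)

1, 4, 5, 6, 7

Evaluate at each i in [0,11]:
  i=0: ✗ (fails at j=0)
  i=1: ✓ (all of [1,2])
  i=2: ✗ (fails at j=3)
  i=3: ✗ (fails at j=3)
  i=4: ✓ (all of [4,5])
  i=5: ✓ (all of [5,6])
  i=6: ✓ (all of [6,7])
  i=7: ✓ (all of [7,8])
  i=8: ✗ (fails at j=9)
  i=9: ✗ (fails at j=9)
  i=10: ✗ (fails at j=11)
  i=11: ✗ (fails at j=11)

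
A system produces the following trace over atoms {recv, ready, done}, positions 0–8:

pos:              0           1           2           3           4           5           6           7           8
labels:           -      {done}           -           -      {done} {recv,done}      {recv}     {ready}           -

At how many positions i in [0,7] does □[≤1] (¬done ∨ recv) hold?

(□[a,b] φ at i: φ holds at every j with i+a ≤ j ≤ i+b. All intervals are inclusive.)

Evaluate at each i in [0,7]:
  i=0: ✗ (fails at j=1)
  i=1: ✗ (fails at j=1)
  i=2: ✓ (all of [2,3])
  i=3: ✗ (fails at j=4)
  i=4: ✗ (fails at j=4)
  i=5: ✓ (all of [5,6])
  i=6: ✓ (all of [6,7])
  i=7: ✓ (all of [7,8])
Positions where it holds: {2, 5, 6, 7} → 4.

4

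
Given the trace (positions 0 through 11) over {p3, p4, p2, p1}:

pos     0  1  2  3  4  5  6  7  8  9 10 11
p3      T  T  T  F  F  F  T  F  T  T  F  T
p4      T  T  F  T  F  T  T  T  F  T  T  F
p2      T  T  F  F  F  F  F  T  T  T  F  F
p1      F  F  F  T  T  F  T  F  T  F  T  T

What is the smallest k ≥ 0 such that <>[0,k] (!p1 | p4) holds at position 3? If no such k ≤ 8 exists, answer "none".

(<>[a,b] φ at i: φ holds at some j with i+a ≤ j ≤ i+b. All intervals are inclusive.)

Scan j = 3,4,… for (!p1 | p4):
  j=3: holds
First hit at j=3, so smallest k = 3-3 = 0.

0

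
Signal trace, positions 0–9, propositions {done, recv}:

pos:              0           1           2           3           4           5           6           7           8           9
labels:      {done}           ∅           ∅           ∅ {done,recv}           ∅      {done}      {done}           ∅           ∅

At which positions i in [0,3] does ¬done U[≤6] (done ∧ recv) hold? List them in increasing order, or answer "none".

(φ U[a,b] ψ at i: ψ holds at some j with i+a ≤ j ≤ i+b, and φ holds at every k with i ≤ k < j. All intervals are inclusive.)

1, 2, 3

Evaluate at each i in [0,3]:
  i=0: ✗ (lhs fails at k=0 before rhs at j=4)
  i=1: ✓ (rhs at j=4; lhs holds on [1,3])
  i=2: ✓ (rhs at j=4; lhs holds on [2,3])
  i=3: ✓ (rhs at j=4; lhs holds on [3,3])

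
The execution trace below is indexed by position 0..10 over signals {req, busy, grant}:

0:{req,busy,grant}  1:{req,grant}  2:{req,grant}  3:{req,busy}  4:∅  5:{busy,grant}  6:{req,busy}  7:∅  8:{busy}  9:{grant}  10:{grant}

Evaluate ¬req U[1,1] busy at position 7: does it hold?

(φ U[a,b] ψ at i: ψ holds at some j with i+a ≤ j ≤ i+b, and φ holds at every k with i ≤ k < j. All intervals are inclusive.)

Need some j in [8,8] with busy, and ¬req at every k in [7,j-1].
  j=8: busy holds; ¬req holds at every k in [7,7] → satisfied.

True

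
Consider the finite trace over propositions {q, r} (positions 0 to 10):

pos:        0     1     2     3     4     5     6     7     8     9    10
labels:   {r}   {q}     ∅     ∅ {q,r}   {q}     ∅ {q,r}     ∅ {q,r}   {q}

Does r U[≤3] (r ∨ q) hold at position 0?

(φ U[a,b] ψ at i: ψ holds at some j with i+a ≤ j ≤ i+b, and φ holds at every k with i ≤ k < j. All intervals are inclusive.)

Need some j in [0,3] with (r ∨ q), and r at every k in [0,j-1].
  j=0: (r ∨ q) holds; no prefix to check → satisfied.

Yes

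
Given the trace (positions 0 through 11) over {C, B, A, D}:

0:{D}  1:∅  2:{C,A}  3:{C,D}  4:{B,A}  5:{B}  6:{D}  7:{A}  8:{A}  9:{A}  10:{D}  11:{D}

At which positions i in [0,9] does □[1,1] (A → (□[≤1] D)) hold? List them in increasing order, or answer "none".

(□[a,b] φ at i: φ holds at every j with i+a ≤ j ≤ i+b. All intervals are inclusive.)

0, 2, 4, 5, 9

Evaluate at each i in [0,9]:
  i=0: ✓ (all of [1,1])
  i=1: ✗ (fails at j=2)
  i=2: ✓ (all of [3,3])
  i=3: ✗ (fails at j=4)
  i=4: ✓ (all of [5,5])
  i=5: ✓ (all of [6,6])
  i=6: ✗ (fails at j=7)
  i=7: ✗ (fails at j=8)
  i=8: ✗ (fails at j=9)
  i=9: ✓ (all of [10,10])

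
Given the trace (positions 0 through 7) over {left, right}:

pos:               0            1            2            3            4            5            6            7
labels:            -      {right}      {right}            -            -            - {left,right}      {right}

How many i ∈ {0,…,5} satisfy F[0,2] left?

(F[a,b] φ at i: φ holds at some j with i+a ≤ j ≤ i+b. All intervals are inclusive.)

2

Evaluate at each i in [0,5]:
  i=0: ✗ (none in [0,2])
  i=1: ✗ (none in [1,3])
  i=2: ✗ (none in [2,4])
  i=3: ✗ (none in [3,5])
  i=4: ✓ (witness j=6)
  i=5: ✓ (witness j=6)
Positions where it holds: {4, 5} → 2.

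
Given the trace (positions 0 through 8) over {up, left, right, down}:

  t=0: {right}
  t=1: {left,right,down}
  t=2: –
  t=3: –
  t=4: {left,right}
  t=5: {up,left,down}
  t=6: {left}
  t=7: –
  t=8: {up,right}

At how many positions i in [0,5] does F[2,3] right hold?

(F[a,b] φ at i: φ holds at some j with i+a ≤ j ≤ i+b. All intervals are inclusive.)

3

Evaluate at each i in [0,5]:
  i=0: ✗ (none in [2,3])
  i=1: ✓ (witness j=4)
  i=2: ✓ (witness j=4)
  i=3: ✗ (none in [5,6])
  i=4: ✗ (none in [6,7])
  i=5: ✓ (witness j=8)
Positions where it holds: {1, 2, 5} → 3.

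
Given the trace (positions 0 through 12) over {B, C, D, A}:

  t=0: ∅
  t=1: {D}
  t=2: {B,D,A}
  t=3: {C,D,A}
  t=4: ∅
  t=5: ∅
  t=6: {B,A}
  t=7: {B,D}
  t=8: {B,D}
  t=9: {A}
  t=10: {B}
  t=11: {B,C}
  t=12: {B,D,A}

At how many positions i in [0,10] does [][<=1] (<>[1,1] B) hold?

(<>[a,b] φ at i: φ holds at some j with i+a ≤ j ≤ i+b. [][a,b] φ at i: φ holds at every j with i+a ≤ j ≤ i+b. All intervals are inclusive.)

4

Evaluate at each i in [0,10]:
  i=0: ✗ (fails at j=0)
  i=1: ✗ (fails at j=2)
  i=2: ✗ (fails at j=2)
  i=3: ✗ (fails at j=3)
  i=4: ✗ (fails at j=4)
  i=5: ✓ (all of [5,6])
  i=6: ✓ (all of [6,7])
  i=7: ✗ (fails at j=8)
  i=8: ✗ (fails at j=8)
  i=9: ✓ (all of [9,10])
  i=10: ✓ (all of [10,11])
Positions where it holds: {5, 6, 9, 10} → 4.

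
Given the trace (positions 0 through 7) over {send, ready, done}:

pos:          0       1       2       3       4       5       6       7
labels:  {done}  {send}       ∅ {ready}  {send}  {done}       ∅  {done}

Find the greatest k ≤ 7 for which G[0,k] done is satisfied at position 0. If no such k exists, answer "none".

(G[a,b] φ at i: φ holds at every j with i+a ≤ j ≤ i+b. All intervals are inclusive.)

done must hold from j=0 onward; find where it first fails.
  j=0: holds
  j=1: fails
Holds on [0,0], so largest k = 0.

0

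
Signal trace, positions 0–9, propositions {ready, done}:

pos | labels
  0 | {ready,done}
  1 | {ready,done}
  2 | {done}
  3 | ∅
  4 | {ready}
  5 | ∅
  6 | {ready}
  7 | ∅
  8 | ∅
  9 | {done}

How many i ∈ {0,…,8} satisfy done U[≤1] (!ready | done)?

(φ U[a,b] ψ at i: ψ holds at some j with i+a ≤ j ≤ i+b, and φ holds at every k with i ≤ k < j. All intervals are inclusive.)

Evaluate at each i in [0,8]:
  i=0: ✓ (rhs at j=0)
  i=1: ✓ (rhs at j=1)
  i=2: ✓ (rhs at j=2)
  i=3: ✓ (rhs at j=3)
  i=4: ✗ (lhs fails at k=4 before rhs at j=5)
  i=5: ✓ (rhs at j=5)
  i=6: ✗ (lhs fails at k=6 before rhs at j=7)
  i=7: ✓ (rhs at j=7)
  i=8: ✓ (rhs at j=8)
Positions where it holds: {0, 1, 2, 3, 5, 7, 8} → 7.

7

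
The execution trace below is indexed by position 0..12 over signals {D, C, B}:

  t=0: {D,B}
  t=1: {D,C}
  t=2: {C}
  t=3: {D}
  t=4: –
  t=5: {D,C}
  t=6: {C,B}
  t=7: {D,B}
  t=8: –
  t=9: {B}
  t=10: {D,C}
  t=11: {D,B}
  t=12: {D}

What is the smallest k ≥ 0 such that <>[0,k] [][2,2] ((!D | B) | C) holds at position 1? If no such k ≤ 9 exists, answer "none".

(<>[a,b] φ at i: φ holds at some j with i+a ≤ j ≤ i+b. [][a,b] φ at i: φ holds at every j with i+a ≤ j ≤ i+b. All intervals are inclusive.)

1

Scan j = 1,2,… for [][2,2] ((!D | B) | C):
  j=1: fails
  j=2: holds
First hit at j=2, so smallest k = 2-1 = 1.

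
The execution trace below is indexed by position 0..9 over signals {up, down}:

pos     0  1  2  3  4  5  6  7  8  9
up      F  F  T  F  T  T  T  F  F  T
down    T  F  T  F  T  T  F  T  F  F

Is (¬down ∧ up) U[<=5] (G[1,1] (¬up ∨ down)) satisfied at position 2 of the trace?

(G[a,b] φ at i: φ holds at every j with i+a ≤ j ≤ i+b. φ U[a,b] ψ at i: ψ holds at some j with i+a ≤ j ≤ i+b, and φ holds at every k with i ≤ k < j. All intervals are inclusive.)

Yes

Need some j in [2,7] with G[1,1] (¬up ∨ down), and (¬down ∧ up) at every k in [2,j-1].
  j=2: G[1,1] (¬up ∨ down) holds; no prefix to check → satisfied.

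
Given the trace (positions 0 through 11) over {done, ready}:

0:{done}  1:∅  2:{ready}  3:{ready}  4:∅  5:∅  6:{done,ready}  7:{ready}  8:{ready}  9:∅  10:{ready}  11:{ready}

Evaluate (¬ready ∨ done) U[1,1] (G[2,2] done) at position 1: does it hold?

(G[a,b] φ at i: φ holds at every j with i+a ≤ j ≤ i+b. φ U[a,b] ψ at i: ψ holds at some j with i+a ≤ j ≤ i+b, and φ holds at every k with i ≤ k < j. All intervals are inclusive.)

Need some j in [2,2] with G[2,2] done, and (¬ready ∨ done) at every k in [1,j-1].
  j=2: G[2,2] done — fails at 4.
No j in the window works → until fails.

No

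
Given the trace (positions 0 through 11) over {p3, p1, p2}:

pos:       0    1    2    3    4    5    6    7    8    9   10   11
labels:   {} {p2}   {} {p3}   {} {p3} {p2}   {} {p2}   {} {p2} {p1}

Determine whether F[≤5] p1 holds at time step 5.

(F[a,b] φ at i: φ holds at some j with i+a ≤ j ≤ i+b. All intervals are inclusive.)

No

Check p1 at each j in [5,10]:
  j=5: false
  j=6: false
  j=7: false
  j=8: false
  j=9: false
  j=10: false
No position in the window satisfies it → formula fails.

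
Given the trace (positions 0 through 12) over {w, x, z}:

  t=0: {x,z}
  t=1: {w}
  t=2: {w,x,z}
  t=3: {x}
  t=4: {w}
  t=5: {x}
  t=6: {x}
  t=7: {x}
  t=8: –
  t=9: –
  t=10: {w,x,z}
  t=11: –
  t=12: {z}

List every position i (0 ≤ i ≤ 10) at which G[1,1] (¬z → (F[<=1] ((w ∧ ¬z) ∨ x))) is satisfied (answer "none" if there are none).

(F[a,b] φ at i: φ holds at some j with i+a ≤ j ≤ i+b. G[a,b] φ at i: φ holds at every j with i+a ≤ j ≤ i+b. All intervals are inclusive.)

Evaluate at each i in [0,10]:
  i=0: ✓ (all of [1,1])
  i=1: ✓ (all of [2,2])
  i=2: ✓ (all of [3,3])
  i=3: ✓ (all of [4,4])
  i=4: ✓ (all of [5,5])
  i=5: ✓ (all of [6,6])
  i=6: ✓ (all of [7,7])
  i=7: ✗ (fails at j=8)
  i=8: ✓ (all of [9,9])
  i=9: ✓ (all of [10,10])
  i=10: ✗ (fails at j=11)

0, 1, 2, 3, 4, 5, 6, 8, 9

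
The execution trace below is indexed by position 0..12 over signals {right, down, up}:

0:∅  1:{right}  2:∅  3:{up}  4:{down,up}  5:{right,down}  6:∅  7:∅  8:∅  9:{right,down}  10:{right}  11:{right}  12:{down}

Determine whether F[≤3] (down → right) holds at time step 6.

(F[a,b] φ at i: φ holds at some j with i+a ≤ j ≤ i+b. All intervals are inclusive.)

Check (down → right) at each j in [6,9]:
  j=6: true
  j=7: true
  j=8: true
  j=9: true
Found at j=6 → formula holds.

True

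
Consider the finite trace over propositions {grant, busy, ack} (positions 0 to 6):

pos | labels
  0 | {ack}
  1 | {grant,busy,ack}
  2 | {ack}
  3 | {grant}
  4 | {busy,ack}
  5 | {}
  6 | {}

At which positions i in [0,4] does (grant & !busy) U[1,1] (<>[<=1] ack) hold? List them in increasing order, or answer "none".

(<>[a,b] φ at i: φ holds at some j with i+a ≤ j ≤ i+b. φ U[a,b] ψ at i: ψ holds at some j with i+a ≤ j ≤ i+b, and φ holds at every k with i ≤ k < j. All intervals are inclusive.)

3

Evaluate at each i in [0,4]:
  i=0: ✗ (lhs fails at k=0 before rhs at j=1)
  i=1: ✗ (lhs fails at k=1 before rhs at j=2)
  i=2: ✗ (lhs fails at k=2 before rhs at j=3)
  i=3: ✓ (rhs at j=4; lhs holds on [3,3])
  i=4: ✗ (no rhs in [5,5])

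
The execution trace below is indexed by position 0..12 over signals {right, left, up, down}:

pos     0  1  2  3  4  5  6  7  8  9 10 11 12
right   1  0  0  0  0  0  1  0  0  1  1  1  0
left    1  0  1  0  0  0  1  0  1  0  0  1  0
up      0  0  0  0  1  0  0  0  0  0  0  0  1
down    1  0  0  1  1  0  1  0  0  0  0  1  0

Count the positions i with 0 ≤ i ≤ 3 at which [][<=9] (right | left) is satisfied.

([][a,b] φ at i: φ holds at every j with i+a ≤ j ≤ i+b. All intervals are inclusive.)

0

Evaluate at each i in [0,3]:
  i=0: ✗ (fails at j=1)
  i=1: ✗ (fails at j=1)
  i=2: ✗ (fails at j=3)
  i=3: ✗ (fails at j=3)
Positions where it holds: {} → 0.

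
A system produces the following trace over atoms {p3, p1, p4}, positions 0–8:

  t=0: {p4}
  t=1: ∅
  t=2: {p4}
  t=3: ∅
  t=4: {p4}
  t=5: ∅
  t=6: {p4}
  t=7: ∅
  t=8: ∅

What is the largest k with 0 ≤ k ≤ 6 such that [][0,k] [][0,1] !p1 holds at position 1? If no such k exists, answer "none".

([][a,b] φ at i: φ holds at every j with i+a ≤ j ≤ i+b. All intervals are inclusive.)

[][0,1] !p1 must hold from j=1 onward; find where it first fails.
  j=1: holds
  j=2: holds
  j=3: holds
  j=4: holds
  j=5: holds
  j=6: holds
  j=7: holds
Holds through j=7; largest k = 6.

6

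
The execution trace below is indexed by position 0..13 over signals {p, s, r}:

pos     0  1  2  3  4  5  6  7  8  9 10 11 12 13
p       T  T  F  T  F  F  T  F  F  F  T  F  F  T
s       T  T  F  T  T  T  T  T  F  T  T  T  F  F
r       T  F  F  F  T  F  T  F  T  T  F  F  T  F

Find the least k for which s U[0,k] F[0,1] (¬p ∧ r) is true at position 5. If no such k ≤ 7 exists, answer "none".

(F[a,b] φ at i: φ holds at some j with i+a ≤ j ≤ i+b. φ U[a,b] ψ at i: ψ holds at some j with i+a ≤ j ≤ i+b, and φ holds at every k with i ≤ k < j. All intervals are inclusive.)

Need earliest j ≥ 5 with F[0,1] (¬p ∧ r), and s at every k in [5,j-1].
  j=5: rhs fails.
  j=6: rhs fails.
  j=7: rhs holds; lhs holds on [5,6]. k = 2.

2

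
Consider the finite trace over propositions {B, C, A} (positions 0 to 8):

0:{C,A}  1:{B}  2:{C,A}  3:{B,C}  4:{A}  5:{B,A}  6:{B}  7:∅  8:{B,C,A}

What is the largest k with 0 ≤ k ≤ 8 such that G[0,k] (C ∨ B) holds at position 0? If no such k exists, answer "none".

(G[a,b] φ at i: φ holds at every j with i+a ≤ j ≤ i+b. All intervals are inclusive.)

(C ∨ B) must hold from j=0 onward; find where it first fails.
  j=0: holds
  j=1: holds
  j=2: holds
  j=3: holds
  j=4: fails
Holds on [0,3], so largest k = 3.

3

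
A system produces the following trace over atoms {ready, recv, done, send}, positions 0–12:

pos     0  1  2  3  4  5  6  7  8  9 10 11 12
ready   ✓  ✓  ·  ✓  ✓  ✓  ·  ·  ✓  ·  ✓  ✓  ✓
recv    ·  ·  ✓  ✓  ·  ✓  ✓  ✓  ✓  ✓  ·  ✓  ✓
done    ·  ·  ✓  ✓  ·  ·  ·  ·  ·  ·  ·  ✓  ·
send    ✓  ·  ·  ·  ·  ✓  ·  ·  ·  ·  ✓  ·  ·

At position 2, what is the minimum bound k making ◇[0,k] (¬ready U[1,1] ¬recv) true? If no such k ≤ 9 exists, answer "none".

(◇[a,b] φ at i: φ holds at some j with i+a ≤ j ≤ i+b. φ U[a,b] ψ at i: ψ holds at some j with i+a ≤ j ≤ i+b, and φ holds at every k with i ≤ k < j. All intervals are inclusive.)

7

Scan j = 2,3,… for (¬ready U[1,1] ¬recv):
  j=2: fails
  j=3: fails
  j=4: fails
  j=5: fails
  j=6: fails
  j=7: fails
  j=8: fails
  j=9: holds
First hit at j=9, so smallest k = 9-2 = 7.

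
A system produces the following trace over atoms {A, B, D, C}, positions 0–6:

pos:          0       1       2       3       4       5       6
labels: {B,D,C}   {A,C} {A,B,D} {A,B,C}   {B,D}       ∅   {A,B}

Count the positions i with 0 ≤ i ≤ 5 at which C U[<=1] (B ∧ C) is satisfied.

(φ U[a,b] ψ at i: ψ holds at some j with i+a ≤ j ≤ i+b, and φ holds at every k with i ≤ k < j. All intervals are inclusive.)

Evaluate at each i in [0,5]:
  i=0: ✓ (rhs at j=0)
  i=1: ✗ (no rhs in [1,2])
  i=2: ✗ (lhs fails at k=2 before rhs at j=3)
  i=3: ✓ (rhs at j=3)
  i=4: ✗ (no rhs in [4,5])
  i=5: ✗ (no rhs in [5,6])
Positions where it holds: {0, 3} → 2.

2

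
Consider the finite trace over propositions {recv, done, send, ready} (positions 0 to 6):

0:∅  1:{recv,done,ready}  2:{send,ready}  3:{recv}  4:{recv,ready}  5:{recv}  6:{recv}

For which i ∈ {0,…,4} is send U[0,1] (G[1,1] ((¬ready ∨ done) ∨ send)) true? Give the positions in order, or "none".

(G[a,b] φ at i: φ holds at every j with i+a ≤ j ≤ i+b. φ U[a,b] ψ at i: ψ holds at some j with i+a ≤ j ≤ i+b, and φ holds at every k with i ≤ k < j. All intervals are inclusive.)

Evaluate at each i in [0,4]:
  i=0: ✓ (rhs at j=0)
  i=1: ✓ (rhs at j=1)
  i=2: ✓ (rhs at j=2)
  i=3: ✗ (lhs fails at k=3 before rhs at j=4)
  i=4: ✓ (rhs at j=4)

0, 1, 2, 4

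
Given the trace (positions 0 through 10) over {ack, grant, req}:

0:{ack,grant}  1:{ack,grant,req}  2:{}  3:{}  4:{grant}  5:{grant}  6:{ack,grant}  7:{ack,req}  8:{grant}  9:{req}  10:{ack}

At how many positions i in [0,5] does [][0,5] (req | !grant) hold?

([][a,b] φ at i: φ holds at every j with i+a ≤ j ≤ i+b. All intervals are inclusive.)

Evaluate at each i in [0,5]:
  i=0: ✗ (fails at j=0)
  i=1: ✗ (fails at j=4)
  i=2: ✗ (fails at j=4)
  i=3: ✗ (fails at j=4)
  i=4: ✗ (fails at j=4)
  i=5: ✗ (fails at j=5)
Positions where it holds: {} → 0.

0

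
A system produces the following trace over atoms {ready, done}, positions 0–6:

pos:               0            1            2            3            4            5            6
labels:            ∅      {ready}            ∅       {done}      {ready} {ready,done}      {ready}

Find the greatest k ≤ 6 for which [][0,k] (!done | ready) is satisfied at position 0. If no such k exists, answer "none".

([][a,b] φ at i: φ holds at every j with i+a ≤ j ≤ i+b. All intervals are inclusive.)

2

(!done | ready) must hold from j=0 onward; find where it first fails.
  j=0: holds
  j=1: holds
  j=2: holds
  j=3: fails
Holds on [0,2], so largest k = 2.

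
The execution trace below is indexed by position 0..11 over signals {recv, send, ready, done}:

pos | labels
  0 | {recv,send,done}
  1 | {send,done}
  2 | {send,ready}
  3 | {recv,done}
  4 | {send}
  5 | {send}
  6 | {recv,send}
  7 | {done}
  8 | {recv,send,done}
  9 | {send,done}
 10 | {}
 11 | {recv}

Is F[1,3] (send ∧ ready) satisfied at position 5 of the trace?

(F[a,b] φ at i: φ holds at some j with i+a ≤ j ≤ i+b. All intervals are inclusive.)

Does not hold

Check (send ∧ ready) at each j in [6,8]:
  j=6: false
  j=7: false
  j=8: false
No position in the window satisfies it → formula fails.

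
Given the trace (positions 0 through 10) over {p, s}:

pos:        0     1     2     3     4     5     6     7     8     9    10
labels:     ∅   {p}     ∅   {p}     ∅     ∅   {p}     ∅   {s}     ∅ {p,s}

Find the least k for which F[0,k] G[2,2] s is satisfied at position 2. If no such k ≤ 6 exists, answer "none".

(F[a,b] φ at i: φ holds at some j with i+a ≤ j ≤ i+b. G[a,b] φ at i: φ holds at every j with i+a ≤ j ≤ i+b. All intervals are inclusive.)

4

Scan j = 2,3,… for G[2,2] s:
  j=2: fails
  j=3: fails
  j=4: fails
  j=5: fails
  j=6: holds
First hit at j=6, so smallest k = 6-2 = 4.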